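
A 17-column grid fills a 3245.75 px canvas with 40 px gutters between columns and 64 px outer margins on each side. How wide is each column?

145.75 px

Subtract both margins: 3245.75 − 2·64 = 3117.75 px.
17c + 16·40 = 3117.75 → 17c = 2477.75 → c = 145.75 px.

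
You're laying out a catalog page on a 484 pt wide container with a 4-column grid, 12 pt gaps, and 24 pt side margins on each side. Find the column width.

100 pt

Content width = 484 − 2·24 = 436 pt.
4c + 3·12 = 436 → 4c = 400 → c = 100 pt.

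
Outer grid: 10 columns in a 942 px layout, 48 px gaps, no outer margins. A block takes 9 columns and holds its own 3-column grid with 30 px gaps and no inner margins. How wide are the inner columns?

10 columns + 9 gaps: 10c + 9·48 = 942.
10c = 942 − 432 = 510, so c = 51 px.
9 columns plus 8 gaps: 459 + 384 = 843 px.
3 columns + 2 gaps: 3d + 2·30 = 843.
3d = 843 − 60 = 783, so d = 261 px.

261 px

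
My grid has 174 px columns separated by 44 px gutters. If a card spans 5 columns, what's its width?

Span of 5: 5·174 + 4·44 = 870 + 176 = 1046 px.

1046 px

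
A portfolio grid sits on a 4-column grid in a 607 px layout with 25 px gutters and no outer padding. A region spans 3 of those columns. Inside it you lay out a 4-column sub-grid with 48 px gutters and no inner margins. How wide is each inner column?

Subtracting 3 gutters of 25 leaves 532 for 4 columns, so c = 133 px.
3-column span = 3·133 + 2·25 = 449 px.
4 columns + 3 gutters: 4d + 3·48 = 449.
4d = 449 − 144 = 305, so d = 76.25 px.

76.25 px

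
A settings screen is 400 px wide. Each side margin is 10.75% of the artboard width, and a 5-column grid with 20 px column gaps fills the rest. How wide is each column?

46.8 px

Each margin = 10.75% of 400 = 43 px; content = 400 − 2·43 = 314 px.
Subtracting 4 column gaps of 20 leaves 234 for 5 columns, so c = 46.8 px.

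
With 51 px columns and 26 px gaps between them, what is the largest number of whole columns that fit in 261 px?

k columns need k·51 + (k−1)·26 = k·77 − 26.
k·77 − 26 ≤ 261 → k ≤ 287 / 77 ≈ 3.73, so k = 3.

3 columns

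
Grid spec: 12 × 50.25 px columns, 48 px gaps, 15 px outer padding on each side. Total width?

Adding margins, columns and gutters: 30 + 603 + 528 = 1161 px.

1161 px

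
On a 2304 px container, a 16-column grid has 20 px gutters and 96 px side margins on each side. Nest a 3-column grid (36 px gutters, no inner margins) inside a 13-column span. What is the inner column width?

Take off 192 px of margins, leaving 2112 px.
16 columns + 15 gutters: 16c + 15·20 = 2112.
16c = 2112 − 300 = 1812, so c = 113.25 px.
13 columns plus 12 gutters: 1472.25 + 240 = 1712.25 px.
1712.25 − 2·36 = 1640.25; ÷3 gives d = 546.75 px.

546.75 px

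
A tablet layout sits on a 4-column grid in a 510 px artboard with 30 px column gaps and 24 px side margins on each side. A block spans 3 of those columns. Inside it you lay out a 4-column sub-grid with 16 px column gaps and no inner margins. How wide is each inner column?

Inside the margins: 510 − 48 = 462 px.
Subtracting 3 column gaps of 30 leaves 372 for 4 columns, so c = 93 px.
Span of 3: 3·93 + 2·30 = 279 + 60 = 339 px.
Subtracting 3 column gaps of 16 leaves 291 for 4 columns, so d = 72.75 px.

72.75 px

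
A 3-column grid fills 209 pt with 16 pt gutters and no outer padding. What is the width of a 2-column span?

Subtracting 2 gutters of 16 leaves 177 for 3 columns, so c = 59 pt.
2-column span = 2·59 + 1·16 = 134 pt.

134 pt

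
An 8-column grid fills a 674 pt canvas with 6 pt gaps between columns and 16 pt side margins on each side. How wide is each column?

Take off 32 pt of margins, leaving 642 pt.
642 − 7·6 = 600; ÷8 gives c = 75 pt.

75 pt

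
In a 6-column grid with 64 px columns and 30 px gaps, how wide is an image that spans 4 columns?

346 px

4-column span = 4·64 + 3·30 = 346 px.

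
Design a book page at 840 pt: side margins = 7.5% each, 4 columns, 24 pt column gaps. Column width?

160.5 pt

Margins: 7.5% × 840 = 63 pt each, so content = 840 − 126 = 714 pt.
4 columns + 3 column gaps: 4c + 3·24 = 714.
4c = 714 − 72 = 642, so c = 160.5 pt.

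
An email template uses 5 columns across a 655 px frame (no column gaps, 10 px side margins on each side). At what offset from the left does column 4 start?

391 px

Content = 655 − 2·10 = 635 px.
With no column gaps, each column is 635/5 = 127 px.
Each column+gutter stride is 127 px; 3 of them past the 10 px margin is 10 + 381 = 391 px.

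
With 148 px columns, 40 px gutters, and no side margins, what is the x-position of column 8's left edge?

1316 px

No margin, so column 8 starts at 7·(column + gutter) = 7·188 = 1316 px.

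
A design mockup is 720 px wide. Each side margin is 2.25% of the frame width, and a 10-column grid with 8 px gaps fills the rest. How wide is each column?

Margins: 2.25% × 720 = 16.2 px each, so content = 720 − 32.4 = 687.6 px.
10 columns + 9 gaps: 10c + 9·8 = 687.6.
10c = 687.6 − 72 = 615.6, so c = 61.56 px.

61.56 px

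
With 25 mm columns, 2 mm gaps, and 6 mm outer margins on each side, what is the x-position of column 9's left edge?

222 mm

Each column+gutter stride is 27 mm; 8 of them past the 6 mm margin is 6 + 216 = 222 mm.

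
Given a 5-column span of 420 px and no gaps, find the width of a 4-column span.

336 px

5c = 420 → c = 84 px.
4-column span = 4·84 = 336 px.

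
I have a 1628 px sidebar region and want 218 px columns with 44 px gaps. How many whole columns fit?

Each extra column adds 218 + 44 = 262 px.
(1628 + 44) / 262 = 6.38, so 6 columns fit.

6 columns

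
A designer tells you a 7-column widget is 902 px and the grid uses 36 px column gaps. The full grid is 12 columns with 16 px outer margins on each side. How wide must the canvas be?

7 columns + 6 column gaps: 7c + 6·36 = 902.
7c = 902 − 216 = 686, so c = 98 px.
Total width: 2·16 + 12·98 + 11·36 = 1604 px.

1604 px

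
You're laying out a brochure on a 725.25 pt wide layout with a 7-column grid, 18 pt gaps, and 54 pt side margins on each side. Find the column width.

Take off 108 pt of margins, leaving 617.25 pt.
Subtracting 6 gaps of 18 leaves 509.25 for 7 columns, so c = 72.75 pt.

72.75 pt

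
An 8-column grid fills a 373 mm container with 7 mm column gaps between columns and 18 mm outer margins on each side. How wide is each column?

36 mm

Subtract both margins: 373 − 2·18 = 337 mm.
8 columns + 7 column gaps: 8c + 7·7 = 337.
8c = 337 − 49 = 288, so c = 36 mm.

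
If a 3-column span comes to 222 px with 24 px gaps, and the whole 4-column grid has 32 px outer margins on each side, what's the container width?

3 columns + 2 gaps: 3c + 2·24 = 222.
3c = 222 − 48 = 174, so c = 58 px.
Total width: 2·32 + 4·58 + 3·24 = 368 px.

368 px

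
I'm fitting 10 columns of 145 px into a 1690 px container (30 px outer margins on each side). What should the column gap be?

20 px

Inside the margins: 1690 − 60 = 1630 px.
Columns use 1450 px, leaving 180 px across 9 column gaps = 20 px each.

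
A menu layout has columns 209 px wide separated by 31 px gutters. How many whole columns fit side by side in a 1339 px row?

5 columns

k columns need k·209 + (k−1)·31 = k·240 − 31.
k·240 − 31 ≤ 1339 → k ≤ 1370 / 240 ≈ 5.71, so k = 5.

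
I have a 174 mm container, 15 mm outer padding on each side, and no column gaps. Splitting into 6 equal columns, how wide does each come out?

Inside the margins: 174 − 30 = 144 mm.
With no column gaps, each column is 144/6 = 24 mm.

24 mm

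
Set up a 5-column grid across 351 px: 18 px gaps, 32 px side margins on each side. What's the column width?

Subtract both margins: 351 − 2·32 = 287 px.
Subtracting 4 gaps of 18 leaves 215 for 5 columns, so c = 43 px.

43 px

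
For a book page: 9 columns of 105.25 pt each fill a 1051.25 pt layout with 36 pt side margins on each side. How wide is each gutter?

4 pt

Take off 72 pt of margins, leaving 979.25 pt.
9 columns take 9·105.25 = 947.25 pt; remaining 32 splits into 8 gutters.
g = 32 / 8 = 4 pt.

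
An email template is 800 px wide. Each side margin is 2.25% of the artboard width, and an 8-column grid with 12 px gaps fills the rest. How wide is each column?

85 px

Each margin = 2.25% of 800 = 18 px; content = 800 − 2·18 = 764 px.
Subtracting 7 gaps of 12 leaves 680 for 8 columns, so c = 85 px.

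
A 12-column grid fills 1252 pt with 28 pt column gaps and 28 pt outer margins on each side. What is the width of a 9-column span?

890 pt

Inside the margins: 1252 − 56 = 1196 pt.
12c + 11·28 = 1196 → 12c = 888 → c = 74 pt.
Span of 9: 9·74 + 8·28 = 666 + 224 = 890 pt.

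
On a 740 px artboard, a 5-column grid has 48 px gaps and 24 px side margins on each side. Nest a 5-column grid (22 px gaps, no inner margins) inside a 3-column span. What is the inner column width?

Take off 48 px of margins, leaving 692 px.
692 − 4·48 = 500; ÷5 gives c = 100 px.
3 columns plus 2 gaps: 300 + 96 = 396 px.
5 columns + 4 gaps: 5d + 4·22 = 396.
5d = 396 − 88 = 308, so d = 61.6 px.

61.6 px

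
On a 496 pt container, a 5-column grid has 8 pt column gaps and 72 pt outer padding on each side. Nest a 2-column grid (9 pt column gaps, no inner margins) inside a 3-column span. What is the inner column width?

99.5 pt

Outer content = 496 − 2·72 = 352 pt.
Subtracting 4 column gaps of 8 leaves 320 for 5 columns, so c = 64 pt.
Span of 3: 3·64 + 2·8 = 192 + 16 = 208 pt.
2 columns + 1 column gap: 2d + 1·9 = 208.
2d = 208 − 9 = 199, so d = 99.5 pt.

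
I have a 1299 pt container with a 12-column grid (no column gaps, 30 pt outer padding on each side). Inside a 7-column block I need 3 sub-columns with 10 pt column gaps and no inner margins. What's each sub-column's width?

234.25 pt

Outer content = 1299 − 2·30 = 1239 pt.
1239 / 12 = 103.25 pt per column.
7-column span = 7·103.25 = 722.75 pt.
3 columns + 2 column gaps: 3d + 2·10 = 722.75.
3d = 722.75 − 20 = 702.75, so d = 234.25 pt.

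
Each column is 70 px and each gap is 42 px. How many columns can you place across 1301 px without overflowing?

Each extra column adds 70 + 42 = 112 px.
(1301 + 42) / 112 = 11.99, so 11 columns fit.

11 columns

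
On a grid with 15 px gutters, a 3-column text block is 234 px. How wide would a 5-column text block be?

234 − 2·15 = 204; ÷3 gives c = 68 px.
Span of 5: 5·68 + 4·15 = 340 + 60 = 400 px.

400 px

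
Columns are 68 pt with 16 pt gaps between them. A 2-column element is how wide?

152 pt

2-column span = 2·68 + 1·16 = 152 pt.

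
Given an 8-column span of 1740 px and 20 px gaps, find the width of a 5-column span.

8c + 7·20 = 1740 → 8c = 1600 → c = 200 px.
5 columns plus 4 gaps: 1000 + 80 = 1080 px.

1080 px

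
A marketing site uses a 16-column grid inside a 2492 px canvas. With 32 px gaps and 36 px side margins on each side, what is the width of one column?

121.25 px

Content width = 2492 − 2·36 = 2420 px.
Subtracting 15 gaps of 32 leaves 1940 for 16 columns, so c = 121.25 px.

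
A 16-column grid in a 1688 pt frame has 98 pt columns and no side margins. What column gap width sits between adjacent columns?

8 pt

Columns use 1568 pt, leaving 120 pt across 15 column gaps = 8 pt each.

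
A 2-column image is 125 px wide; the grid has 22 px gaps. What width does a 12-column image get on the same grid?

Subtracting 1 gap of 22 leaves 103 for 2 columns, so c = 51.5 px.
Span of 12: 12·51.5 + 11·22 = 618 + 242 = 860 px.

860 px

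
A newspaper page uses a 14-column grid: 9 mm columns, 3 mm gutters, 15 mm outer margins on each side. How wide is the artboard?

Total width: 2·15 + 14·9 + 13·3 = 195 mm.

195 mm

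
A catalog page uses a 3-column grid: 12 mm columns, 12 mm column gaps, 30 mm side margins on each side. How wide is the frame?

Adding margins, columns and gutters: 60 + 36 + 24 = 120 mm.

120 mm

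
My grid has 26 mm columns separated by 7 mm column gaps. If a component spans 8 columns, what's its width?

257 mm

8-column span = 8·26 + 7·7 = 257 mm.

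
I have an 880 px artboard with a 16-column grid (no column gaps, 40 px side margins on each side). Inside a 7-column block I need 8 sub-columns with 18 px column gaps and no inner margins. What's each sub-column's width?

Outer content = 880 − 2·40 = 800 px.
With no column gaps, each column is 800/16 = 50 px.
7-column span = 7·50 = 350 px.
8d + 7·18 = 350 → 8d = 224 → d = 28 px.

28 px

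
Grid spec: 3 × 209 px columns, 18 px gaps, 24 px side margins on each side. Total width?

Total width: 2·24 + 3·209 + 2·18 = 711 px.

711 px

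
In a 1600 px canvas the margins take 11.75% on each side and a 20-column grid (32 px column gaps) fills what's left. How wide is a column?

Margins: 11.75% × 1600 = 188 px each, so content = 1600 − 376 = 1224 px.
20 columns + 19 column gaps: 20c + 19·32 = 1224.
20c = 1224 − 608 = 616, so c = 30.8 px.

30.8 px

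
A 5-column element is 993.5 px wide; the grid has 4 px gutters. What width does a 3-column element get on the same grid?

594.5 px

993.5 − 4·4 = 977.5; ÷5 gives c = 195.5 px.
3-column span = 3·195.5 + 2·4 = 594.5 px.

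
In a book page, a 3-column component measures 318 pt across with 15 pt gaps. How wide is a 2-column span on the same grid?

207 pt

Subtracting 2 gaps of 15 leaves 288 for 3 columns, so c = 96 pt.
Span of 2: 2·96 + 1·15 = 192 + 15 = 207 pt.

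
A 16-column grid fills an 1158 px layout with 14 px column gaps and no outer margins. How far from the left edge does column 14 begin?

952.25 px

16 columns + 15 column gaps: 16c + 15·14 = 1158.
16c = 1158 − 210 = 948, so c = 59.25 px.
Before column 14: 13 columns + 13 column gaps.
Offset = 13·(59.25 + 14) = 13·73.25 = 952.25 px.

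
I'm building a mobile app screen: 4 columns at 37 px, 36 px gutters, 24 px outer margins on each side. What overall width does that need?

304 px

Frame = 2·24 + 4·37 + 3·36 = 48 + 148 + 108 = 304 px.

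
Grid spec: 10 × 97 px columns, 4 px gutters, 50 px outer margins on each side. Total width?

1106 px

Total width: 2·50 + 10·97 + 9·4 = 1106 px.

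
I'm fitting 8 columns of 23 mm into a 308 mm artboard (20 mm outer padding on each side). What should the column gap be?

Take off 40 mm of margins, leaving 268 mm.
Columns use 184 mm, leaving 84 mm across 7 column gaps = 12 mm each.

12 mm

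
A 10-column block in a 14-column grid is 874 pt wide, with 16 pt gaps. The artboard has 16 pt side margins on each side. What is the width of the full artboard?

10 columns + 9 gaps: 10c + 9·16 = 874.
10c = 874 − 144 = 730, so c = 73 pt.
Adding margins, columns and gutters: 32 + 1022 + 208 = 1262 pt.

1262 pt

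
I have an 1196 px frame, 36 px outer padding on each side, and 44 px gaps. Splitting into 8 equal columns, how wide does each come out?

Subtract both margins: 1196 − 2·36 = 1124 px.
8c + 7·44 = 1124 → 8c = 816 → c = 102 px.

102 px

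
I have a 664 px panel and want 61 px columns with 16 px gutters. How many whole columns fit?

8 columns

8 columns: 8·61 + 7·16 = 600 px ≤ 664.
9 columns: 677 px > 664. So 8.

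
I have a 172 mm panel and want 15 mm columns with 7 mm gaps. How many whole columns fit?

8 columns

8 columns: 8·15 + 7·7 = 169 mm ≤ 172.
9 columns: 191 mm > 172. So 8.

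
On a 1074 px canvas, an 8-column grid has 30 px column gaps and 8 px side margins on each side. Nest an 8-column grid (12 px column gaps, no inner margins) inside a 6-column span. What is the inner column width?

87.75 px

Inside the margins: 1074 − 16 = 1058 px.
8 columns + 7 column gaps: 8c + 7·30 = 1058.
8c = 1058 − 210 = 848, so c = 106 px.
6 columns plus 5 column gaps: 636 + 150 = 786 px.
8d + 7·12 = 786 → 8d = 702 → d = 87.75 px.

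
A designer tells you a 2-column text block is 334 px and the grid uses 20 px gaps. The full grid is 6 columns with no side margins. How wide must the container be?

1042 px

2 columns + 1 gap: 2c + 1·20 = 334.
2c = 334 − 20 = 314, so c = 157 px.
Total width: 6·157 + 5·20 = 1042 px.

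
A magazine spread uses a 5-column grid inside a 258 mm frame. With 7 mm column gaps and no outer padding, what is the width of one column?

46 mm

Subtracting 4 column gaps of 7 leaves 230 for 5 columns, so c = 46 mm.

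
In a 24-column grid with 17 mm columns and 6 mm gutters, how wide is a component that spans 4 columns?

86 mm

Span of 4: 4·17 + 3·6 = 68 + 18 = 86 mm.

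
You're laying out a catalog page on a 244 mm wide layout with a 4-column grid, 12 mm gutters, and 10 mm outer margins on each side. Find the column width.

Content width = 244 − 2·10 = 224 mm.
Subtracting 3 gutters of 12 leaves 188 for 4 columns, so c = 47 mm.

47 mm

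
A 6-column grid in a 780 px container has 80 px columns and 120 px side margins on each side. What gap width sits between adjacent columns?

12 px

Content width = 780 − 2·120 = 540 px.
6 columns take 6·80 = 480 px; remaining 60 splits into 5 gaps.
g = 60 / 5 = 12 px.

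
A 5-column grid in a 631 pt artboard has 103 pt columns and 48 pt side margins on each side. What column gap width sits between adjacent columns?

Subtract both margins: 631 − 2·48 = 535 pt.
5 columns take 5·103 = 515 pt; remaining 20 splits into 4 column gaps.
g = 20 / 4 = 5 pt.

5 pt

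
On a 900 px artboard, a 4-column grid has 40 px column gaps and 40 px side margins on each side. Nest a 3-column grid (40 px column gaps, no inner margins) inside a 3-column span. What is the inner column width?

175 px

Outer content = 900 − 2·40 = 820 px.
4 columns + 3 column gaps: 4c + 3·40 = 820.
4c = 820 − 120 = 700, so c = 175 px.
3 columns plus 2 column gaps: 525 + 80 = 605 px.
3d + 2·40 = 605 → 3d = 525 → d = 175 px.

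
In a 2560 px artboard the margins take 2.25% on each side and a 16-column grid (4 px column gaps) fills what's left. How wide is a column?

149.05 px

Each margin = 2.25% of 2560 = 57.6 px; content = 2560 − 2·57.6 = 2444.8 px.
Subtracting 15 column gaps of 4 leaves 2384.8 for 16 columns, so c = 149.05 px.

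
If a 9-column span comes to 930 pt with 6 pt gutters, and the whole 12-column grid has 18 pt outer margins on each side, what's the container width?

930 − 8·6 = 882; ÷9 gives c = 98 pt.
Container = 2·18 + 12·98 + 11·6 = 36 + 1176 + 66 = 1278 pt.

1278 pt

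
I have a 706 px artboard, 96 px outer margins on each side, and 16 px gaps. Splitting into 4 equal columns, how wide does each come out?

116.5 px

Content width = 706 − 2·96 = 514 px.
4c + 3·16 = 514 → 4c = 466 → c = 116.5 px.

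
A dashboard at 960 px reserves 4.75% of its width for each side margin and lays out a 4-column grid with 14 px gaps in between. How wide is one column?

960 × (1 − 2·4.75%) = 960 × 90.5% = 868.8 px for the columns.
868.8 − 3·14 = 826.8; ÷4 gives c = 206.7 px.

206.7 px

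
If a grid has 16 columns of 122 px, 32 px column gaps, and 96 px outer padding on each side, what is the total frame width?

Total width: 2·96 + 16·122 + 15·32 = 2624 px.

2624 px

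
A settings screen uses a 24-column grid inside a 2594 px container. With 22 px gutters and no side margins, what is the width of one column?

2594 − 23·22 = 2088; ÷24 gives c = 87 px.

87 px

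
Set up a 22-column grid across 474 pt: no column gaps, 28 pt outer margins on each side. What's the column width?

Subtract both margins: 474 − 2·28 = 418 pt.
418 / 22 = 19 pt per column.

19 pt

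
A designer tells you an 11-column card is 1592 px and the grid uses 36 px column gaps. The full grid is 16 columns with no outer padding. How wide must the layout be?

2332 px

11 columns + 10 column gaps: 11c + 10·36 = 1592.
11c = 1592 − 360 = 1232, so c = 112 px.
Layout = 16·112 + 15·36 = 1792 + 540 = 2332 px.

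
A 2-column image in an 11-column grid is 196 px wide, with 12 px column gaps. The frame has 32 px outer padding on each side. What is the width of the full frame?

Subtracting 1 column gap of 12 leaves 184 for 2 columns, so c = 92 px.
Frame = 2·32 + 11·92 + 10·12 = 64 + 1012 + 120 = 1196 px.

1196 px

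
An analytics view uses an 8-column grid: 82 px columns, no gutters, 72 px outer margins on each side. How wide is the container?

800 px

Summing: 144 + 656 = 800 px.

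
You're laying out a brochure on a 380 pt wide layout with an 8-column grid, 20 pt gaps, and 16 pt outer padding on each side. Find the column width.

26 pt

Take off 32 pt of margins, leaving 348 pt.
348 − 7·20 = 208; ÷8 gives c = 26 pt.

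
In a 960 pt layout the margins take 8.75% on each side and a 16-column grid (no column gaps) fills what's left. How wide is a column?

49.5 pt

960 × (1 − 2·8.75%) = 960 × 82.5% = 792 pt for the columns.
With no column gaps, each column is 792/16 = 49.5 pt.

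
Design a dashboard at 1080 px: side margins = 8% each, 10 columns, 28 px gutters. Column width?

65.52 px

Each margin = 8% of 1080 = 86.4 px; content = 1080 − 2·86.4 = 907.2 px.
10c + 9·28 = 907.2 → 10c = 655.2 → c = 65.52 px.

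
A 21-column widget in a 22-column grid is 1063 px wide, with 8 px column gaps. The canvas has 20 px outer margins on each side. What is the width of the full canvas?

Subtracting 20 column gaps of 8 leaves 903 for 21 columns, so c = 43 px.
Canvas = 2·20 + 22·43 + 21·8 = 40 + 946 + 168 = 1154 px.

1154 px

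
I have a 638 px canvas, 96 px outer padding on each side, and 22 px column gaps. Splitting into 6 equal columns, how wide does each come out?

56 px

Take off 192 px of margins, leaving 446 px.
6c + 5·22 = 446 → 6c = 336 → c = 56 px.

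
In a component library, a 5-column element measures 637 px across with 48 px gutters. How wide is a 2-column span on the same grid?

637 − 4·48 = 445; ÷5 gives c = 89 px.
2 columns plus 1 gutter: 178 + 48 = 226 px.

226 px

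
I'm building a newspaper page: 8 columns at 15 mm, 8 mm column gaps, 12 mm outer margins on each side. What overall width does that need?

Total width: 2·12 + 8·15 + 7·8 = 200 mm.

200 mm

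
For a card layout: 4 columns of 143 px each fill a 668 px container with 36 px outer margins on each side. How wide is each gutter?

8 px

Inside the margins: 668 − 72 = 596 px.
4·143 + 3g = 596 → 3g = 24 → g = 8 px.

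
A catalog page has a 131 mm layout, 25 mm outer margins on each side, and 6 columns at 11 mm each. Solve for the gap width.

3 mm

Content width = 131 − 2·25 = 81 mm.
6 columns take 6·11 = 66 mm; remaining 15 splits into 5 gaps.
g = 15 / 5 = 3 mm.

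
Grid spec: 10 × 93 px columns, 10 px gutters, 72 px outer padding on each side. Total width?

1164 px

Layout = 2·72 + 10·93 + 9·10 = 144 + 930 + 90 = 1164 px.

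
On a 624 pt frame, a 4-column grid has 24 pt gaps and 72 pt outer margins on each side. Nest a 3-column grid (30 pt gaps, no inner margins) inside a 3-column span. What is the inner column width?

Subtract both margins: 624 − 2·72 = 480 pt.
Subtracting 3 gaps of 24 leaves 408 for 4 columns, so c = 102 pt.
3-column span = 3·102 + 2·24 = 354 pt.
Subtracting 2 gaps of 30 leaves 294 for 3 columns, so d = 98 pt.

98 pt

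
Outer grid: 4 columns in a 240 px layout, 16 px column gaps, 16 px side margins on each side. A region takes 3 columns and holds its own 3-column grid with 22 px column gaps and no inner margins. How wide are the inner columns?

Subtract both margins: 240 − 2·16 = 208 px.
4c + 3·16 = 208 → 4c = 160 → c = 40 px.
3 columns plus 2 column gaps: 120 + 32 = 152 px.
152 − 2·22 = 108; ÷3 gives d = 36 px.

36 px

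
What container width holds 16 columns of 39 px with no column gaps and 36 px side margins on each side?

696 px

Total width: 2·36 + 16·39 = 696 px.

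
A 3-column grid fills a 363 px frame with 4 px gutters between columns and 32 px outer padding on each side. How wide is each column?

Inside the margins: 363 − 64 = 299 px.
Subtracting 2 gutters of 4 leaves 291 for 3 columns, so c = 97 px.

97 px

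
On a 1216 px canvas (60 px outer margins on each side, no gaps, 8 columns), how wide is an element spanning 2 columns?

Subtract both margins: 1216 − 2·60 = 1096 px.
8c = 1096 → c = 137 px.
With no gaps, 2 columns span 2·137 = 274 px.

274 px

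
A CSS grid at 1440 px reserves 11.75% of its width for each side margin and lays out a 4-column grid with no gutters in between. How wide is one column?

Margins: 11.75% × 1440 = 169.2 px each, so content = 1440 − 338.4 = 1101.6 px.
1101.6 / 4 = 275.4 px per column.

275.4 px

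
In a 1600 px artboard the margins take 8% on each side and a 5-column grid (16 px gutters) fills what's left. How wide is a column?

256 px

Each margin = 8% of 1600 = 128 px; content = 1600 − 2·128 = 1344 px.
Subtracting 4 gutters of 16 leaves 1280 for 5 columns, so c = 256 px.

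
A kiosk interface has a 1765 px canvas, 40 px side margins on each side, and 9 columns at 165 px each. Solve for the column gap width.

25 px

Take off 80 px of margins, leaving 1685 px.
Columns use 1485 px, leaving 200 px across 8 column gaps = 25 px each.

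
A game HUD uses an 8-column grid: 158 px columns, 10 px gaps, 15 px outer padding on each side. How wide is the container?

Container = 2·15 + 8·158 + 7·10 = 30 + 1264 + 70 = 1364 px.

1364 px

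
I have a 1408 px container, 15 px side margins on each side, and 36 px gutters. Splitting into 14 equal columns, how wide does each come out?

Inside the margins: 1408 − 30 = 1378 px.
Subtracting 13 gutters of 36 leaves 910 for 14 columns, so c = 65 px.

65 px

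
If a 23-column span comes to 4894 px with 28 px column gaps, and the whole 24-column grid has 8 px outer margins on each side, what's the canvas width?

23c + 22·28 = 4894 → 23c = 4278 → c = 186 px.
Canvas = 2·8 + 24·186 + 23·28 = 16 + 4464 + 644 = 5124 px.

5124 px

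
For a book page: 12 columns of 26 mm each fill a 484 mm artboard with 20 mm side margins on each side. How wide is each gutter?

Inside the margins: 484 − 40 = 444 mm.
Columns use 312 mm, leaving 132 mm across 11 gutters = 12 mm each.

12 mm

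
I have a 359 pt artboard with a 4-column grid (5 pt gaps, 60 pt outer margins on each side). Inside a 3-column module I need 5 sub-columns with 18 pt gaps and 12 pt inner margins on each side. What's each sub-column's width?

Take off 120 pt of margins, leaving 239 pt.
239 − 3·5 = 224; ÷4 gives c = 56 pt.
3 columns plus 2 gaps: 168 + 10 = 178 pt.
Inner content = 178 − 2·12 = 154 pt.
5d + 4·18 = 154 → 5d = 82 → d = 16.4 pt.

16.4 pt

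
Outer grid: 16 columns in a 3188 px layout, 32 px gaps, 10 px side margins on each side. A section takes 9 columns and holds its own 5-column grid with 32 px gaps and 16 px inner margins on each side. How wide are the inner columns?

321.6 px

Take off 20 px of margins, leaving 3168 px.
16c + 15·32 = 3168 → 16c = 2688 → c = 168 px.
9 columns plus 8 gaps: 1512 + 256 = 1768 px.
Inner content = 1768 − 2·16 = 1736 px.
5d + 4·32 = 1736 → 5d = 1608 → d = 321.6 px.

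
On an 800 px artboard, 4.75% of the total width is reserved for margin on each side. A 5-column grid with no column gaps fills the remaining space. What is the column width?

144.8 px

800 × (1 − 2·4.75%) = 800 × 90.5% = 724 px for the columns.
With no column gaps, each column is 724/5 = 144.8 px.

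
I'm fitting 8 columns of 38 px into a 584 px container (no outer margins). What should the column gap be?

Columns use 304 px, leaving 280 px across 7 column gaps = 40 px each.

40 px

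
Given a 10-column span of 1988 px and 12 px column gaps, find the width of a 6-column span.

1188 px

1988 − 9·12 = 1880; ÷10 gives c = 188 px.
Span of 6: 6·188 + 5·12 = 1128 + 60 = 1188 px.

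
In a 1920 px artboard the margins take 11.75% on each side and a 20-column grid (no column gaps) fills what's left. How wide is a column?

Margins: 11.75% × 1920 = 225.6 px each, so content = 1920 − 451.2 = 1468.8 px.
With no column gaps, each column is 1468.8/20 = 73.44 px.

73.44 px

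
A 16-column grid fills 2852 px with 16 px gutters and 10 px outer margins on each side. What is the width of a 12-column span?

2120 px

Inside the margins: 2852 − 20 = 2832 px.
Subtracting 15 gutters of 16 leaves 2592 for 16 columns, so c = 162 px.
12-column span = 12·162 + 11·16 = 2120 px.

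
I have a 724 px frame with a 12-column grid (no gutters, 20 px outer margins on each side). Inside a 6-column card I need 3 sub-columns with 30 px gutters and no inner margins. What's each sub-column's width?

94 px

Outer content = 724 − 2·20 = 684 px.
With no gutters, each column is 684/12 = 57 px.
With no gutters, 6 columns span 6·57 = 342 px.
Subtracting 2 gutters of 30 leaves 282 for 3 columns, so d = 94 px.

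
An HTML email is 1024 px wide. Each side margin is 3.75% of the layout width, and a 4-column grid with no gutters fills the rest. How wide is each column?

Margins: 3.75% × 1024 = 38.4 px each, so content = 1024 − 76.8 = 947.2 px.
With no gutters, each column is 947.2/4 = 236.8 px.

236.8 px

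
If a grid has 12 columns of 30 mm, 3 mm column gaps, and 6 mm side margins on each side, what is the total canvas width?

Canvas = 2·6 + 12·30 + 11·3 = 12 + 360 + 33 = 405 mm.

405 mm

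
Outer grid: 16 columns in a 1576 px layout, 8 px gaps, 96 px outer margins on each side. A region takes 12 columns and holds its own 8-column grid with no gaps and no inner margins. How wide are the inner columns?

Inside the margins: 1576 − 192 = 1384 px.
1384 − 15·8 = 1264; ÷16 gives c = 79 px.
12 columns plus 11 gaps: 948 + 88 = 1036 px.
1036 / 8 = 129.5 px per column.

129.5 px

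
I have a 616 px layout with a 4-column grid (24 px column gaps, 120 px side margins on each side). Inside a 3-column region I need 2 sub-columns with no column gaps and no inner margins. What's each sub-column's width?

Subtract both margins: 616 − 2·120 = 376 px.
4c + 3·24 = 376 → 4c = 304 → c = 76 px.
3 columns plus 2 column gaps: 228 + 48 = 276 px.
276 / 2 = 138 px per column.

138 px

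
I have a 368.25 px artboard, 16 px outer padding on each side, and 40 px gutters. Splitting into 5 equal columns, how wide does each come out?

35.25 px

Inside the margins: 368.25 − 32 = 336.25 px.
336.25 − 4·40 = 176.25; ÷5 gives c = 35.25 px.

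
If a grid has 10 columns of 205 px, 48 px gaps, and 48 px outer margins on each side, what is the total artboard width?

Artboard = 2·48 + 10·205 + 9·48 = 96 + 2050 + 432 = 2578 px.

2578 px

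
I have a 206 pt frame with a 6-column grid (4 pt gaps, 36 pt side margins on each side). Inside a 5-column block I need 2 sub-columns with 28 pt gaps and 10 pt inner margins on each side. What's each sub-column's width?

31.5 pt

Outer content = 206 − 2·36 = 134 pt.
134 − 5·4 = 114; ÷6 gives c = 19 pt.
Span of 5: 5·19 + 4·4 = 95 + 16 = 111 pt.
Inner content = 111 − 2·10 = 91 pt.
Subtracting 1 gap of 28 leaves 63 for 2 columns, so d = 31.5 pt.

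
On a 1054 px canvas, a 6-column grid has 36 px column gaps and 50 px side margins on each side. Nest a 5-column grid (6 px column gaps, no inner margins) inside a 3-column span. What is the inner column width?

Inside the margins: 1054 − 100 = 954 px.
6c + 5·36 = 954 → 6c = 774 → c = 129 px.
3 columns plus 2 column gaps: 387 + 72 = 459 px.
459 − 4·6 = 435; ÷5 gives d = 87 px.

87 px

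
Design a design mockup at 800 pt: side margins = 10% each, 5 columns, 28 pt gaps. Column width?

105.6 pt

800 × (1 − 2·10%) = 800 × 80% = 640 pt for the columns.
5 columns + 4 gaps: 5c + 4·28 = 640.
5c = 640 − 112 = 528, so c = 105.6 pt.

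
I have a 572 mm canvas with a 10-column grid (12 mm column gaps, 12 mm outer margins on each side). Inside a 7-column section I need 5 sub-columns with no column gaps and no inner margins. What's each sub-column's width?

Inside the margins: 572 − 24 = 548 mm.
548 − 9·12 = 440; ÷10 gives c = 44 mm.
7 columns plus 6 column gaps: 308 + 72 = 380 mm.
5d = 380 → d = 76 mm.

76 mm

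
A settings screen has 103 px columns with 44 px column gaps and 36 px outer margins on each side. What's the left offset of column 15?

Column 15 starts at margin + 14·(column + gutter) = 36 + 14·147 = 2094 px.

2094 px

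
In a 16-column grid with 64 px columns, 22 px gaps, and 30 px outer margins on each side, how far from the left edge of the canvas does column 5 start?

Before column 5: the margin + 4 columns + 4 gaps.
Offset = 30 + 4·(64 + 22) = 30 + 344 = 374 px.

374 px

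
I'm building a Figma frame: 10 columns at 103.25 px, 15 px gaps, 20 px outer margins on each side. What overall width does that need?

1207.5 px

Frame = 2·20 + 10·103.25 + 9·15 = 40 + 1032.5 + 135 = 1207.5 px.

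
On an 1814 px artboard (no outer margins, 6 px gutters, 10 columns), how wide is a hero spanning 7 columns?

10c + 9·6 = 1814 → 10c = 1760 → c = 176 px.
Span of 7: 7·176 + 6·6 = 1232 + 36 = 1268 px.

1268 px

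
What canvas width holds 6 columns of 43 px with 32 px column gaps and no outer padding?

Canvas = 6·43 + 5·32 = 258 + 160 = 418 px.

418 px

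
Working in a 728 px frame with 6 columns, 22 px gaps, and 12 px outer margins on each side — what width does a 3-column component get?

341 px

Subtract both margins: 728 − 2·12 = 704 px.
704 − 5·22 = 594; ÷6 gives c = 99 px.
Span of 3: 3·99 + 2·22 = 297 + 44 = 341 px.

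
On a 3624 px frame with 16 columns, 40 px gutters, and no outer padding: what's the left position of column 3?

458 px

16c + 15·40 = 3624 → 16c = 3024 → c = 189 px.
Each column+gutter stride is 229 px; with no margin, 2 of them is 458 px.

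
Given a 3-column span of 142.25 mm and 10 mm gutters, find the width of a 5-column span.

243.75 mm

3c + 2·10 = 142.25 → 3c = 122.25 → c = 40.75 mm.
Span of 5: 5·40.75 + 4·10 = 203.75 + 40 = 243.75 mm.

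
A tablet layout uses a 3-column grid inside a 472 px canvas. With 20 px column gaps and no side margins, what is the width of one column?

144 px

Subtracting 2 column gaps of 20 leaves 432 for 3 columns, so c = 144 px.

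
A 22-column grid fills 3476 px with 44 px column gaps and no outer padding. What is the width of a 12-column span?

1876 px

22c + 21·44 = 3476 → 22c = 2552 → c = 116 px.
12-column span = 12·116 + 11·44 = 1876 px.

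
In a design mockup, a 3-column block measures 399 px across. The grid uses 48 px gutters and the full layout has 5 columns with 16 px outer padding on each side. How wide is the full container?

729 px

3 columns + 2 gutters: 3c + 2·48 = 399.
3c = 399 − 96 = 303, so c = 101 px.
Total width: 2·16 + 5·101 + 4·48 = 729 px.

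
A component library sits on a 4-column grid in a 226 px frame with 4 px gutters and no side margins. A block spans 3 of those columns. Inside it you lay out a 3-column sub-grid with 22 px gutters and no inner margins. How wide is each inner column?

41.5 px

4c + 3·4 = 226 → 4c = 214 → c = 53.5 px.
Span of 3: 3·53.5 + 2·4 = 160.5 + 8 = 168.5 px.
Subtracting 2 gutters of 22 leaves 124.5 for 3 columns, so d = 41.5 px.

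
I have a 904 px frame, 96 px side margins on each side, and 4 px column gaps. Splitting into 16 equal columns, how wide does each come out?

40.75 px

Take off 192 px of margins, leaving 712 px.
16c + 15·4 = 712 → 16c = 652 → c = 40.75 px.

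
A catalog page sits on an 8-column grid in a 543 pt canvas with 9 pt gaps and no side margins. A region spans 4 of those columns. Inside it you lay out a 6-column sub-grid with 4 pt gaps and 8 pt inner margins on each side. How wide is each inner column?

38.5 pt

8c + 7·9 = 543 → 8c = 480 → c = 60 pt.
4 columns plus 3 gaps: 240 + 27 = 267 pt.
Inner content = 267 − 2·8 = 251 pt.
251 − 5·4 = 231; ÷6 gives d = 38.5 pt.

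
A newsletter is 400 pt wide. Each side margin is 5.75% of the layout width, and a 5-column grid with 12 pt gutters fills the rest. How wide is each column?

61.2 pt

400 × (1 − 2·5.75%) = 400 × 88.5% = 354 pt for the columns.
354 − 4·12 = 306; ÷5 gives c = 61.2 pt.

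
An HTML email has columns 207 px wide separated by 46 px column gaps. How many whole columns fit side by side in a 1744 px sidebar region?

7 columns

Each extra column adds 207 + 46 = 253 px.
(1744 + 46) / 253 = 7.08, so 7 columns fit.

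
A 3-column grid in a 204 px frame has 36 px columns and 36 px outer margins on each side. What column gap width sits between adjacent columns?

12 px

Inside the margins: 204 − 72 = 132 px.
3·36 + 2g = 132 → 2g = 24 → g = 12 px.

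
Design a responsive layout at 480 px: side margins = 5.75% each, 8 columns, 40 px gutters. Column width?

Each margin = 5.75% of 480 = 27.6 px; content = 480 − 2·27.6 = 424.8 px.
8c + 7·40 = 424.8 → 8c = 144.8 → c = 18.1 px.

18.1 px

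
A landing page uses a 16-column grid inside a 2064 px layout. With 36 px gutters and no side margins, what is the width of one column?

16 columns + 15 gutters: 16c + 15·36 = 2064.
16c = 2064 − 540 = 1524, so c = 95.25 px.

95.25 px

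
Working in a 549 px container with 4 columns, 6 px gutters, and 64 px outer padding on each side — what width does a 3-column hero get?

314.25 px

Content width = 549 − 2·64 = 421 px.
421 − 3·6 = 403; ÷4 gives c = 100.75 px.
3 columns plus 2 gutters: 302.25 + 12 = 314.25 px.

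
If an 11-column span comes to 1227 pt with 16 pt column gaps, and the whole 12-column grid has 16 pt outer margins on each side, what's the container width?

1372 pt

11 columns + 10 column gaps: 11c + 10·16 = 1227.
11c = 1227 − 160 = 1067, so c = 97 pt.
Total width: 2·16 + 12·97 + 11·16 = 1372 pt.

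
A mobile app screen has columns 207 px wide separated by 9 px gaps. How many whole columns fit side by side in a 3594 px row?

16 columns

Each extra column adds 207 + 9 = 216 px.
(3594 + 9) / 216 = 16.68, so 16 columns fit.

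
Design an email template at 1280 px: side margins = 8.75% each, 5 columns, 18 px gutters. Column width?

196.8 px

1280 × (1 − 2·8.75%) = 1280 × 82.5% = 1056 px for the columns.
1056 − 4·18 = 984; ÷5 gives c = 196.8 px.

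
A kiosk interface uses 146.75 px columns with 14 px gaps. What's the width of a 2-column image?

Span of 2: 2·146.75 + 1·14 = 293.5 + 14 = 307.5 px.

307.5 px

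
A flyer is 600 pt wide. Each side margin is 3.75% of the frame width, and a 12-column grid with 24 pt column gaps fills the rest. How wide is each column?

Each margin = 3.75% of 600 = 22.5 pt; content = 600 − 2·22.5 = 555 pt.
Subtracting 11 column gaps of 24 leaves 291 for 12 columns, so c = 24.25 pt.

24.25 pt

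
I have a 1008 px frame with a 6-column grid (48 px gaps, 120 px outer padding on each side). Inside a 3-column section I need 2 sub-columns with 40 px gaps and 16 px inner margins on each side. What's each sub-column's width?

144 px

Take off 240 px of margins, leaving 768 px.
6c + 5·48 = 768 → 6c = 528 → c = 88 px.
3 columns plus 2 gaps: 264 + 96 = 360 px.
Inner content = 360 − 2·16 = 328 px.
Subtracting 1 gap of 40 leaves 288 for 2 columns, so d = 144 px.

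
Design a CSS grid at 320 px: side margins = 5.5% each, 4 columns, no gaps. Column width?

Each margin = 5.5% of 320 = 17.6 px; content = 320 − 2·17.6 = 284.8 px.
4c = 284.8 → c = 71.2 px.

71.2 px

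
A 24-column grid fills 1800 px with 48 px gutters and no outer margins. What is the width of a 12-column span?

1800 − 23·48 = 696; ÷24 gives c = 29 px.
Span of 12: 12·29 + 11·48 = 348 + 528 = 876 px.

876 px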